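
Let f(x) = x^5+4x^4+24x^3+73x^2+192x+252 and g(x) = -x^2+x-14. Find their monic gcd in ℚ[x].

x^2-x+14

Repeated division with remainder:
  x^5+4x^4+24x^3+73x^2+192x+252 = (-x^3-5x^2-15x-18)(-x^2+x-14) + (0)
Last nonzero remainder: -x^2+x-14. Dividing through by -1 gives the monic gcd x^2-x+14.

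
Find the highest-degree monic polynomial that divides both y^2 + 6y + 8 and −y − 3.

Apply the Euclidean algorithm:
  y^2 + 6y + 8 = (−y − 3)(−y − 3) + (−1)
  −y − 3 = (y + 3)(−1) + (0)
The last nonzero remainder is the constant −1, so the polynomials are coprime and gcd = 1.

1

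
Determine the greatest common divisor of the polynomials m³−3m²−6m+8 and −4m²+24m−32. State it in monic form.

m−4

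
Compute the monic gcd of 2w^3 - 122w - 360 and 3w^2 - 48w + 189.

w - 9

Euclidean algorithm in ℚ[w]:
  2w^3 - 122w - 360 = ((2/3)w + 32/3)(3w^2 - 48w + 189) + (264w - 2376)
  3w^2 - 48w + 189 = ((1/88)w - 7/88)(264w - 2376) + (0)
Last nonzero remainder: 264w - 2376. Dividing through by 264 gives the monic gcd w - 9.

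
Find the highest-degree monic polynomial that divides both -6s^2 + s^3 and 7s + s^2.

s

Apply the Euclidean algorithm:
  s^3 - 6s^2 = (s - 13)(s^2 + 7s) + (91s)
  s^2 + 7s = ((1/91)s + 1/13)(91s) + (0)
Last nonzero remainder: 91s. Dividing through by 91 gives the monic gcd s.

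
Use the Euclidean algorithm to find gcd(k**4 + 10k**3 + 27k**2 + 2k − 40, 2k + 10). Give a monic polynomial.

k + 5

Repeated division with remainder:
  k**4 + 10k**3 + 27k**2 + 2k − 40 = ((1/2)k**3 + (5/2)k**2 + k − 4)(2k + 10) + (0)
Last nonzero remainder: 2k + 10. Dividing through by 2 gives the monic gcd k + 5.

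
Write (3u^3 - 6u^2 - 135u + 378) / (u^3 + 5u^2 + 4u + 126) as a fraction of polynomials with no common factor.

Euclidean algorithm in ℚ[u]:
  3u^3 - 6u^2 - 135u + 378 = (3)(u^3 + 5u^2 + 4u + 126) + (-21u^2 - 147u)
  u^3 + 5u^2 + 4u + 126 = (-(1/21)u + 2/21)(-21u^2 - 147u) + (18u + 126)
  -21u^2 - 147u = (-(7/6)u)(18u + 126) + (0)
Last nonzero remainder: 18u + 126. Dividing through by 18 gives the monic gcd u + 7.
Cancel u + 7 from numerator and denominator to get the reduced form.

(3u^2 - 27u + 54)/(u^2 - 2u + 18)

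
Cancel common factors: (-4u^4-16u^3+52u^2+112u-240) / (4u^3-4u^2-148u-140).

(-u^3+u^2+8u-12)/(u^2-6u-7)

Apply the Euclidean algorithm:
  -4u^4-16u^3+52u^2+112u-240 = (-u-5)(4u^3-4u^2-148u-140) + (-116u^2-768u-940)
  4u^3-4u^2-148u-140 = (-(1/29)u+221/841)(-116u^2-768u-940) + ((18000/841)u+90000/841)
  -116u^2-768u-940 = (-(24389/4500)u-39527/4500)((18000/841)u+90000/841) + (0)
Last nonzero remainder: (18000/841)u+90000/841. Dividing through by 18000/841 gives the monic gcd u+5.
Cancel u+5 from numerator and denominator to get the reduced form.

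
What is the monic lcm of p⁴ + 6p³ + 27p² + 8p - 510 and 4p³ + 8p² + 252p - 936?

p⁶ + 11p⁵ + 135p⁴ + 611p³ + 1636p² - 1926p - 39780

Euclidean algorithm in ℚ[p]:
  p⁴ + 6p³ + 27p² + 8p - 510 = ((1/4)p + 1)(4p³ + 8p² + 252p - 936) + (-44p² - 10p + 426)
  4p³ + 8p² + 252p - 936 = (-(1/11)p - 39/242)(-44p² - 10p + 426) + ((34983/121)p - 104949/121)
  -44p² - 10p + 426 = (-(5324/34983)p - 17182/34983)((34983/121)p - 104949/121) + (0)
Last nonzero remainder: (34983/121)p - 104949/121. Dividing through by 34983/121 gives the monic gcd p - 3.
Then lcm(f, g) = f·g / gcd(f, g); expanding and making the result monic gives the answer.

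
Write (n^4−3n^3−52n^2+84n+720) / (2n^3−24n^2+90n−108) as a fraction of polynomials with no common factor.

(n^3+3n^2−34n−120)/(2n^2−12n+18)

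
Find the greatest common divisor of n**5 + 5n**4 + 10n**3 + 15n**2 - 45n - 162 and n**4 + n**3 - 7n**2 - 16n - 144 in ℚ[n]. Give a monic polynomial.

Apply the Euclidean algorithm:
  n**5 + 5n**4 + 10n**3 + 15n**2 - 45n - 162 = (n + 4)(n**4 + n**3 - 7n**2 - 16n - 144) + (13n**3 + 59n**2 + 163n + 414)
  n**4 + n**3 - 7n**2 - 16n - 144 = ((1/13)n - 46/169)(13n**3 + 59n**2 + 163n + 414) + (-(588/169)n**2 - (588/169)n - 5292/169)
  13n**3 + 59n**2 + 163n + 414 = (-(2197/588)n - 3887/294)(-(588/169)n**2 - (588/169)n - 5292/169) + (0)
Last nonzero remainder: -(588/169)n**2 - (588/169)n - 5292/169. Dividing through by -588/169 gives the monic gcd n**2 + n + 9.

n**2 + n + 9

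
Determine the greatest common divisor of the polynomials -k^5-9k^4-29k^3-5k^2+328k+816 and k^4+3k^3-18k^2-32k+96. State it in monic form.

By polynomial division,
  -k^5-9k^4-29k^3-5k^2+328k+816 = (-k-6)(k^4+3k^3-18k^2-32k+96) + (-29k^3-145k^2+232k+1392)
  k^4+3k^3-18k^2-32k+96 = (-(1/29)k+2/29)(-29k^3-145k^2+232k+1392) + (0)
Last nonzero remainder: -29k^3-145k^2+232k+1392. Dividing through by -29 gives the monic gcd k^3+5k^2-8k-48.

k^3+5k^2-8k-48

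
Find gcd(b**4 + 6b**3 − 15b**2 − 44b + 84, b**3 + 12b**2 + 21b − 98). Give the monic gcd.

Apply the Euclidean algorithm:
  b**4 + 6b**3 − 15b**2 − 44b + 84 = (b − 6)(b**3 + 12b**2 + 21b − 98) + (36b**2 + 180b − 504)
  b**3 + 12b**2 + 21b − 98 = ((1/36)b + 7/36)(36b**2 + 180b − 504) + (0)
Last nonzero remainder: 36b**2 + 180b − 504. Dividing through by 36 gives the monic gcd b**2 + 5b − 14.

b**2 + 5b − 14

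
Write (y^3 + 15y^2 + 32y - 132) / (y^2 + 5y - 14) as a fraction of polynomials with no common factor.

(y^2 + 17y + 66)/(y + 7)

Euclidean algorithm in ℚ[y]:
  y^3 + 15y^2 + 32y - 132 = (y + 10)(y^2 + 5y - 14) + (-4y + 8)
  y^2 + 5y - 14 = (-(1/4)y - 7/4)(-4y + 8) + (0)
Last nonzero remainder: -4y + 8. Dividing through by -4 gives the monic gcd y - 2.
Cancel y - 2 from numerator and denominator to get the reduced form.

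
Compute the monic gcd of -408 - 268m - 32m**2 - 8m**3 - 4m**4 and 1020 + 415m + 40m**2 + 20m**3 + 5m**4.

51 + 8m + m**3

Euclidean algorithm in ℚ[m]:
  -4m**4 - 8m**3 - 32m**2 - 268m - 408 = (-4/5)(5m**4 + 20m**3 + 40m**2 + 415m + 1020) + (8m**3 + 64m + 408)
  5m**4 + 20m**3 + 40m**2 + 415m + 1020 = ((5/8)m + 5/2)(8m**3 + 64m + 408) + (0)
Last nonzero remainder: 8m**3 + 64m + 408. Dividing through by 8 gives the monic gcd m**3 + 8m + 51.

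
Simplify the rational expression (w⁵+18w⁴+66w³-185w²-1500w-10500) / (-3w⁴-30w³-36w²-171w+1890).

Euclidean algorithm in ℚ[w]:
  w⁵+18w⁴+66w³-185w²-1500w-10500 = (-(1/3)w-8/3)(-3w⁴-30w³-36w²-171w+1890) + (-26w³-338w²-1326w-5460)
  -3w⁴-30w³-36w²-171w+1890 = ((3/26)w-9/26)(-26w³-338w²-1326w-5460) + (0)
Last nonzero remainder: -26w³-338w²-1326w-5460. Dividing through by -26 gives the monic gcd w³+13w²+51w+210.
Cancel w³+13w²+51w+210 from numerator and denominator to get the reduced form.

(-w²-5w+50)/(3w-9)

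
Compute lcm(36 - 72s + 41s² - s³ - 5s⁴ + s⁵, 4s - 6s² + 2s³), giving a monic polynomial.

36s - 72s² + 41s³ - s⁴ - 5s⁵ + s⁶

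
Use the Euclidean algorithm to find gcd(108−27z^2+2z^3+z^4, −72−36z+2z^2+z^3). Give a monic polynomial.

12+8z+z^2

By polynomial division,
  z^4+2z^3−27z^2+108 = (z)(z^3+2z^2−36z−72) + (9z^2+72z+108)
  z^3+2z^2−36z−72 = ((1/9)z−2/3)(9z^2+72z+108) + (0)
Last nonzero remainder: 9z^2+72z+108. Dividing through by 9 gives the monic gcd z^2+8z+12.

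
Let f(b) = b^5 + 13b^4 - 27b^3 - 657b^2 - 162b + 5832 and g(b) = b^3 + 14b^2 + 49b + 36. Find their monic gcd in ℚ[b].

b^2 + 13b + 36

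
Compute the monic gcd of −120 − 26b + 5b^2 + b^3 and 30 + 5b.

6 + b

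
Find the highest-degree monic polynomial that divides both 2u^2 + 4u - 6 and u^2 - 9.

u + 3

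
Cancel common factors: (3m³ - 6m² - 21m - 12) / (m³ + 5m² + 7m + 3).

(3m - 12)/(m + 3)

Apply the Euclidean algorithm:
  3m³ - 6m² - 21m - 12 = (3)(m³ + 5m² + 7m + 3) + (-21m² - 42m - 21)
  m³ + 5m² + 7m + 3 = (-(1/21)m - 1/7)(-21m² - 42m - 21) + (0)
Last nonzero remainder: -21m² - 42m - 21. Dividing through by -21 gives the monic gcd m² + 2m + 1.
Cancel m² + 2m + 1 from numerator and denominator to get the reduced form.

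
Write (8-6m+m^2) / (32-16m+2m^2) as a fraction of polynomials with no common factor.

Apply the Euclidean algorithm:
  m^2-6m+8 = (1/2)(2m^2-16m+32) + (2m-8)
  2m^2-16m+32 = (m-4)(2m-8) + (0)
Last nonzero remainder: 2m-8. Dividing through by 2 gives the monic gcd m-4.
Cancel m-4 from numerator and denominator to get the reduced form.

(-2+m)/(-8+2m)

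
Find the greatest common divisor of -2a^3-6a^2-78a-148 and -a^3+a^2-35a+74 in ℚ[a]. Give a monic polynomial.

Euclidean algorithm in ℚ[a]:
  -2a^3-6a^2-78a-148 = (2)(-a^3+a^2-35a+74) + (-8a^2-8a-296)
  -a^3+a^2-35a+74 = ((1/8)a-1/4)(-8a^2-8a-296) + (0)
Last nonzero remainder: -8a^2-8a-296. Dividing through by -8 gives the monic gcd a^2+a+37.

a^2+a+37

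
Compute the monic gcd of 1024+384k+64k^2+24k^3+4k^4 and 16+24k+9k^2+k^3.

16+8k+k^2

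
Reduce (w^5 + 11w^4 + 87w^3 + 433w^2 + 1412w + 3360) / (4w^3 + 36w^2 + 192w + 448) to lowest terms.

(w^3 + 6w^2 + 29w + 120)/(4w + 16)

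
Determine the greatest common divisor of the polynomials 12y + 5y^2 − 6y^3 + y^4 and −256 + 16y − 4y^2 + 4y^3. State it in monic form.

By polynomial division,
  y^4 − 6y^3 + 5y^2 + 12y = ((1/4)y − 5/4)(4y^3 − 4y^2 + 16y − 256) + (−4y^2 + 96y − 320)
  4y^3 − 4y^2 + 16y − 256 = (−y − 23)(−4y^2 + 96y − 320) + (1904y − 7616)
  −4y^2 + 96y − 320 = (−(1/476)y + 5/119)(1904y − 7616) + (0)
Last nonzero remainder: 1904y − 7616. Dividing through by 1904 gives the monic gcd y − 4.

−4 + y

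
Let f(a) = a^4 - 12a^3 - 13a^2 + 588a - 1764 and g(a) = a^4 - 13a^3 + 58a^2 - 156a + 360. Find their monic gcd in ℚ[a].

a^2 - 12a + 36

By polynomial division,
  a^4 - 12a^3 - 13a^2 + 588a - 1764 = (a^4 - 13a^3 + 58a^2 - 156a + 360) + (a^3 - 71a^2 + 744a - 2124)
  a^4 - 13a^3 + 58a^2 - 156a + 360 = (a + 58)(a^3 - 71a^2 + 744a - 2124) + (3432a^2 - 41184a + 123552)
  a^3 - 71a^2 + 744a - 2124 = ((1/3432)a - 59/3432)(3432a^2 - 41184a + 123552) + (0)
Last nonzero remainder: 3432a^2 - 41184a + 123552. Dividing through by 3432 gives the monic gcd a^2 - 12a + 36.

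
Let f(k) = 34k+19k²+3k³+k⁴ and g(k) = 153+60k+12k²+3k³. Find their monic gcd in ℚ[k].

17+k+k²

Repeated division with remainder:
  k⁴+3k³+19k²+34k = ((1/3)k-1/3)(3k³+12k²+60k+153) + (3k²+3k+51)
  3k³+12k²+60k+153 = (k+3)(3k²+3k+51) + (0)
Last nonzero remainder: 3k²+3k+51. Dividing through by 3 gives the monic gcd k²+k+17.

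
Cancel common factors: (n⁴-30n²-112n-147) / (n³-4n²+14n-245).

By polynomial division,
  n⁴-30n²-112n-147 = (n+4)(n³-4n²+14n-245) + (-28n²+77n+833)
  n³-4n²+14n-245 = (-(1/28)n+5/112)(-28n²+77n+833) + ((645/16)n-4515/16)
  -28n²+77n+833 = (-(448/645)n-1904/645)((645/16)n-4515/16) + (0)
Last nonzero remainder: (645/16)n-4515/16. Dividing through by 645/16 gives the monic gcd n-7.
Cancel n-7 from numerator and denominator to get the reduced form.

(n³+7n²+19n+21)/(n²+3n+35)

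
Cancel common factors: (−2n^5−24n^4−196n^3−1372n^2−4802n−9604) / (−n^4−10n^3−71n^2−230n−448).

(2n^3+14n^2+98n+686)/(n^2+5n+32)

Euclidean algorithm in ℚ[n]:
  −2n^5−24n^4−196n^3−1372n^2−4802n−9604 = (2n+4)(−n^4−10n^3−71n^2−230n−448) + (−14n^3−628n^2−2986n−7812)
  −n^4−10n^3−71n^2−230n−448 = ((1/14)n−122/49)(−14n^3−628n^2−2986n−7812) + (−(69644/49)n^2−(348220/49)n−139288/7)
  −14n^3−628n^2−2986n−7812 = ((343/34822)n+13671/34822)(−(69644/49)n^2−(348220/49)n−139288/7) + (0)
Last nonzero remainder: −(69644/49)n^2−(348220/49)n−139288/7. Dividing through by −69644/49 gives the monic gcd n^2+5n+14.
Cancel n^2+5n+14 from numerator and denominator to get the reduced form.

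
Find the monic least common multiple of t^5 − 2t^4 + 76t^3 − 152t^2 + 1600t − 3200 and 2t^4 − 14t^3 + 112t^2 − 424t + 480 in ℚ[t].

Repeated division with remainder:
  t^5 − 2t^4 + 76t^3 − 152t^2 + 1600t − 3200 = ((1/2)t + 5/2)(2t^4 − 14t^3 + 112t^2 − 424t + 480) + (55t^3 − 220t^2 + 2420t − 4400)
  2t^4 − 14t^3 + 112t^2 − 424t + 480 = ((2/55)t − 6/55)(55t^3 − 220t^2 + 2420t − 4400) + (0)
Last nonzero remainder: 55t^3 − 220t^2 + 2420t − 4400. Dividing through by 55 gives the monic gcd t^3 − 4t^2 + 44t − 80.
Then lcm(f, g) = f·g / gcd(f, g); expanding and making the result monic gives the answer.

t^6 − 5t^5 + 82t^4 − 380t^3 + 2056t^2 − 8000t + 9600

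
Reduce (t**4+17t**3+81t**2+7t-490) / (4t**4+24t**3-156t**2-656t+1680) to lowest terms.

(t**2+12t+35)/(4t**2+4t-120)

Euclidean algorithm in ℚ[t]:
  t**4+17t**3+81t**2+7t-490 = (1/4)(4t**4+24t**3-156t**2-656t+1680) + (11t**3+120t**2+171t-910)
  4t**4+24t**3-156t**2-656t+1680 = ((4/11)t-216/121)(11t**3+120t**2+171t-910) + (-(480/121)t**2-(2400/121)t+6720/121)
  11t**3+120t**2+171t-910 = (-(1331/480)t-1573/96)(-(480/121)t**2-(2400/121)t+6720/121) + (0)
Last nonzero remainder: -(480/121)t**2-(2400/121)t+6720/121. Dividing through by -480/121 gives the monic gcd t**2+5t-14.
Cancel t**2+5t-14 from numerator and denominator to get the reduced form.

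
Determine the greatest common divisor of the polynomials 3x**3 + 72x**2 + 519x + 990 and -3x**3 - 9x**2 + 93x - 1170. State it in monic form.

Euclidean algorithm in ℚ[x]:
  3x**3 + 72x**2 + 519x + 990 = (-1)(-3x**3 - 9x**2 + 93x - 1170) + (63x**2 + 612x - 180)
  -3x**3 - 9x**2 + 93x - 1170 = (-(1/21)x + 47/147)(63x**2 + 612x - 180) + (-(5451/49)x - 54510/49)
  63x**2 + 612x - 180 = (-(1029/1817)x + 294/1817)(-(5451/49)x - 54510/49) + (0)
Last nonzero remainder: -(5451/49)x - 54510/49. Dividing through by -5451/49 gives the monic gcd x + 10.

x + 10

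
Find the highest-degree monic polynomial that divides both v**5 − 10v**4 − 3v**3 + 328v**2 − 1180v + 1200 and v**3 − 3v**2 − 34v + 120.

v**3 − 3v**2 − 34v + 120

By polynomial division,
  v**5 − 10v**4 − 3v**3 + 328v**2 − 1180v + 1200 = (v**2 − 7v + 10)(v**3 − 3v**2 − 34v + 120) + (0)
The last nonzero remainder v**3 − 3v**2 − 34v + 120 is already monic.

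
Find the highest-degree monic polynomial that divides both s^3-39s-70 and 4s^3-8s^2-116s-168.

s^2-5s-14

Repeated division with remainder:
  s^3-39s-70 = (1/4)(4s^3-8s^2-116s-168) + (2s^2-10s-28)
  4s^3-8s^2-116s-168 = (2s+6)(2s^2-10s-28) + (0)
Last nonzero remainder: 2s^2-10s-28. Dividing through by 2 gives the monic gcd s^2-5s-14.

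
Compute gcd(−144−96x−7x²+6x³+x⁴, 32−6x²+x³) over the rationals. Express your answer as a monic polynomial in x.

−4+x

Repeated division with remainder:
  x⁴+6x³−7x²−96x−144 = (x+12)(x³−6x²+32) + (65x²−128x−528)
  x³−6x²+32 = ((1/65)x−262/4225)(65x²−128x−528) + ((784/4225)x−3136/4225)
  65x²−128x−528 = ((274625/784)x+139425/196)((784/4225)x−3136/4225) + (0)
Last nonzero remainder: (784/4225)x−3136/4225. Dividing through by 784/4225 gives the monic gcd x−4.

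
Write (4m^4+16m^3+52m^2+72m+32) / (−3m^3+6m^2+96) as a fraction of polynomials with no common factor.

(−4m^2−8m−4)/(3m−12)

By polynomial division,
  4m^4+16m^3+52m^2+72m+32 = (−(4/3)m−8)(−3m^3+6m^2+96) + (100m^2+200m+800)
  −3m^3+6m^2+96 = (−(3/100)m+3/25)(100m^2+200m+800) + (0)
Last nonzero remainder: 100m^2+200m+800. Dividing through by 100 gives the monic gcd m^2+2m+8.
Cancel m^2+2m+8 from numerator and denominator to get the reduced form.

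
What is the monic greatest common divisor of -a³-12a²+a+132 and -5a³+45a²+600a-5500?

a+11

Euclidean algorithm in ℚ[a]:
  -a³-12a²+a+132 = (1/5)(-5a³+45a²+600a-5500) + (-21a²-119a+1232)
  -5a³+45a²+600a-5500 = ((5/21)a-220/63)(-21a²-119a+1232) + (-(980/9)a-10780/9)
  -21a²-119a+1232 = ((27/140)a-36/35)(-(980/9)a-10780/9) + (0)
Last nonzero remainder: -(980/9)a-10780/9. Dividing through by -980/9 gives the monic gcd a+11.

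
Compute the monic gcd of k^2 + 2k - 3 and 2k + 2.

Repeated division with remainder:
  k^2 + 2k - 3 = ((1/2)k + 1/2)(2k + 2) + (-4)
  2k + 2 = (-(1/2)k - 1/2)(-4) + (0)
The last nonzero remainder is the constant -4, so the polynomials are coprime and gcd = 1.

1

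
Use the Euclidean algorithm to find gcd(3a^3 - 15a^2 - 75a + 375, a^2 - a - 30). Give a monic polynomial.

By polynomial division,
  3a^3 - 15a^2 - 75a + 375 = (3a - 12)(a^2 - a - 30) + (3a + 15)
  a^2 - a - 30 = ((1/3)a - 2)(3a + 15) + (0)
Last nonzero remainder: 3a + 15. Dividing through by 3 gives the monic gcd a + 5.

a + 5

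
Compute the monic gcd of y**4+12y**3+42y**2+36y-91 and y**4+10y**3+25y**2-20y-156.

By polynomial division,
  y**4+12y**3+42y**2+36y-91 = (y**4+10y**3+25y**2-20y-156) + (2y**3+17y**2+56y+65)
  y**4+10y**3+25y**2-20y-156 = ((1/2)y+3/4)(2y**3+17y**2+56y+65) + (-(63/4)y**2-(189/2)y-819/4)
  2y**3+17y**2+56y+65 = (-(8/63)y-20/63)(-(63/4)y**2-(189/2)y-819/4) + (0)
Last nonzero remainder: -(63/4)y**2-(189/2)y-819/4. Dividing through by -63/4 gives the monic gcd y**2+6y+13.

y**2+6y+13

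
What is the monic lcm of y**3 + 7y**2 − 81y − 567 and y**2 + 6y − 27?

y**4 + 4y**3 − 102y**2 − 324y + 1701

Euclidean algorithm in ℚ[y]:
  y**3 + 7y**2 − 81y − 567 = (y + 1)(y**2 + 6y − 27) + (−60y − 540)
  y**2 + 6y − 27 = (−(1/60)y + 1/20)(−60y − 540) + (0)
Last nonzero remainder: −60y − 540. Dividing through by −60 gives the monic gcd y + 9.
Then lcm(f, g) = f·g / gcd(f, g); expanding and making the result monic gives the answer.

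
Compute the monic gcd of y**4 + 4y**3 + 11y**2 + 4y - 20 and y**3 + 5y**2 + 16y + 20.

y**3 + 5y**2 + 16y + 20

Repeated division with remainder:
  y**4 + 4y**3 + 11y**2 + 4y - 20 = (y - 1)(y**3 + 5y**2 + 16y + 20) + (0)
The last nonzero remainder y**3 + 5y**2 + 16y + 20 is already monic.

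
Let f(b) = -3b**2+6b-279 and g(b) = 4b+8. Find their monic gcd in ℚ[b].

1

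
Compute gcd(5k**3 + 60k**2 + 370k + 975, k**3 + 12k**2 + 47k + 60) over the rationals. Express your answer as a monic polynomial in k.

k + 5

By polynomial division,
  5k**3 + 60k**2 + 370k + 975 = (5)(k**3 + 12k**2 + 47k + 60) + (135k + 675)
  k**3 + 12k**2 + 47k + 60 = ((1/135)k**2 + (7/135)k + 4/45)(135k + 675) + (0)
Last nonzero remainder: 135k + 675. Dividing through by 135 gives the monic gcd k + 5.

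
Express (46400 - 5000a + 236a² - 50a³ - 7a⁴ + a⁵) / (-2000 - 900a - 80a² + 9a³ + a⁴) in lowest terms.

By polynomial division,
  a⁵ - 7a⁴ - 50a³ + 236a² - 5000a + 46400 = (a - 16)(a⁴ + 9a³ - 80a² - 900a - 2000) + (174a³ - 144a² - 17400a + 14400)
  a⁴ + 9a³ - 80a² - 900a - 2000 = ((1/174)a + 95/1682)(174a³ - 144a² - 17400a + 14400) + ((23660/841)a² - 2366000/841)
  174a³ - 144a² - 17400a + 14400 = ((73167/11830)a - 30276/5915)((23660/841)a² - 2366000/841) + (0)
Last nonzero remainder: (23660/841)a² - 2366000/841. Dividing through by 23660/841 gives the monic gcd a² - 100.
Cancel a² - 100 from numerator and denominator to get the reduced form.

(-464 + 50a - 7a² + a³)/(20 + 9a + a²)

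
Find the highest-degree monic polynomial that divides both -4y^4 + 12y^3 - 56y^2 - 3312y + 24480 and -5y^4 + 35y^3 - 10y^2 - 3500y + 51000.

Euclidean algorithm in ℚ[y]:
  -4y^4 + 12y^3 - 56y^2 - 3312y + 24480 = (4/5)(-5y^4 + 35y^3 - 10y^2 - 3500y + 51000) + (-16y^3 - 48y^2 - 512y - 16320)
  -5y^4 + 35y^3 - 10y^2 - 3500y + 51000 = ((5/16)y - 25/8)(-16y^3 - 48y^2 - 512y - 16320) + (0)
Last nonzero remainder: -16y^3 - 48y^2 - 512y - 16320. Dividing through by -16 gives the monic gcd y^3 + 3y^2 + 32y + 1020.

y^3 + 3y^2 + 32y + 1020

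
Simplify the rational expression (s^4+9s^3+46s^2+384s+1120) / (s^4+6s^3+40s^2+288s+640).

(s+7)/(s+4)

Apply the Euclidean algorithm:
  s^4+9s^3+46s^2+384s+1120 = (s^4+6s^3+40s^2+288s+640) + (3s^3+6s^2+96s+480)
  s^4+6s^3+40s^2+288s+640 = ((1/3)s+4/3)(3s^3+6s^2+96s+480) + (0)
Last nonzero remainder: 3s^3+6s^2+96s+480. Dividing through by 3 gives the monic gcd s^3+2s^2+32s+160.
Cancel s^3+2s^2+32s+160 from numerator and denominator to get the reduced form.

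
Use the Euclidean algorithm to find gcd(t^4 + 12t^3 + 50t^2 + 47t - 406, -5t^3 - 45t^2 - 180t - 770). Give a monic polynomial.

t + 7

By polynomial division,
  t^4 + 12t^3 + 50t^2 + 47t - 406 = (-(1/5)t - 3/5)(-5t^3 - 45t^2 - 180t - 770) + (-13t^2 - 215t - 868)
  -5t^3 - 45t^2 - 180t - 770 = ((5/13)t - 490/169)(-13t^2 - 215t - 868) + (-(79350/169)t - 555450/169)
  -13t^2 - 215t - 868 = ((2197/79350)t + 10478/39675)(-(79350/169)t - 555450/169) + (0)
Last nonzero remainder: -(79350/169)t - 555450/169. Dividing through by -79350/169 gives the monic gcd t + 7.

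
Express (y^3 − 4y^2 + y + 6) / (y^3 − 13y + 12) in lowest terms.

By polynomial division,
  y^3 − 4y^2 + y + 6 = (y^3 − 13y + 12) + (−4y^2 + 14y − 6)
  y^3 − 13y + 12 = (−(1/4)y − 7/8)(−4y^2 + 14y − 6) + (−(9/4)y + 27/4)
  −4y^2 + 14y − 6 = ((16/9)y − 8/9)(−(9/4)y + 27/4) + (0)
Last nonzero remainder: −(9/4)y + 27/4. Dividing through by −9/4 gives the monic gcd y − 3.
Cancel y − 3 from numerator and denominator to get the reduced form.

(y^2 − y − 2)/(y^2 + 3y − 4)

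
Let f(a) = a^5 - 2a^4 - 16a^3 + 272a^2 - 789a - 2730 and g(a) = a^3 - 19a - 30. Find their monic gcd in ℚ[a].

By polynomial division,
  a^5 - 2a^4 - 16a^3 + 272a^2 - 789a - 2730 = (a^2 - 2a + 3)(a^3 - 19a - 30) + (264a^2 - 792a - 2640)
  a^3 - 19a - 30 = ((1/264)a + 1/88)(264a^2 - 792a - 2640) + (0)
Last nonzero remainder: 264a^2 - 792a - 2640. Dividing through by 264 gives the monic gcd a^2 - 3a - 10.

a^2 - 3a - 10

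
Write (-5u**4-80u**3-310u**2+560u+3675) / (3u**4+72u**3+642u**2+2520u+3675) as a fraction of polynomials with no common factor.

By polynomial division,
  -5u**4-80u**3-310u**2+560u+3675 = (-5/3)(3u**4+72u**3+642u**2+2520u+3675) + (40u**3+760u**2+4760u+9800)
  3u**4+72u**3+642u**2+2520u+3675 = ((3/40)u+3/8)(40u**3+760u**2+4760u+9800) + (0)
Last nonzero remainder: 40u**3+760u**2+4760u+9800. Dividing through by 40 gives the monic gcd u**3+19u**2+119u+245.
Cancel u**3+19u**2+119u+245 from numerator and denominator to get the reduced form.

(-5u+15)/(3u+15)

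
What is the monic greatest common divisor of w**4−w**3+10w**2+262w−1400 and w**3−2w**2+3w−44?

w−4

Apply the Euclidean algorithm:
  w**4−w**3+10w**2+262w−1400 = (w+1)(w**3−2w**2+3w−44) + (9w**2+303w−1356)
  w**3−2w**2+3w−44 = ((1/9)w−107/27)(9w**2+303w−1356) + ((12190/9)w−48760/9)
  9w**2+303w−1356 = ((81/12190)w+3051/12190)((12190/9)w−48760/9) + (0)
Last nonzero remainder: (12190/9)w−48760/9. Dividing through by 12190/9 gives the monic gcd w−4.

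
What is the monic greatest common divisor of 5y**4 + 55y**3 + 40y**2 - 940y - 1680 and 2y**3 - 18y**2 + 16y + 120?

y + 2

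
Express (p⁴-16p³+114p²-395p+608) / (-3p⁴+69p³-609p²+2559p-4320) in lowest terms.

Euclidean algorithm in ℚ[p]:
  p⁴-16p³+114p²-395p+608 = (-1/3)(-3p⁴+69p³-609p²+2559p-4320) + (7p³-89p²+458p-832)
  -3p⁴+69p³-609p²+2559p-4320 = (-(3/7)p+216/49)(7p³-89p²+458p-832) + (-(999/49)p²+(8991/49)p-31968/49)
  7p³-89p²+458p-832 = (-(343/999)p+1274/999)(-(999/49)p²+(8991/49)p-31968/49) + (0)
Last nonzero remainder: -(999/49)p²+(8991/49)p-31968/49. Dividing through by -999/49 gives the monic gcd p²-9p+32.
Cancel p²-9p+32 from numerator and denominator to get the reduced form.

(-p²+7p-19)/(3p²-42p+135)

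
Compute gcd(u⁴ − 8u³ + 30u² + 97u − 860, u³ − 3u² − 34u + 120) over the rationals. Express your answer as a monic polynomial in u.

Euclidean algorithm in ℚ[u]:
  u⁴ − 8u³ + 30u² + 97u − 860 = (u − 5)(u³ − 3u² − 34u + 120) + (49u² − 193u − 260)
  u³ − 3u² − 34u + 120 = ((1/49)u + 46/2401)(49u² − 193u − 260) + (−(60016/2401)u + 300080/2401)
  49u² − 193u − 260 = (−(117649/60016)u − 31213/15004)(−(60016/2401)u + 300080/2401) + (0)
Last nonzero remainder: −(60016/2401)u + 300080/2401. Dividing through by −60016/2401 gives the monic gcd u − 5.

u − 5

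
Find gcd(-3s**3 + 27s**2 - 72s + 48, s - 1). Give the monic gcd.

s - 1

Apply the Euclidean algorithm:
  -3s**3 + 27s**2 - 72s + 48 = (-3s**2 + 24s - 48)(s - 1) + (0)
The last nonzero remainder s - 1 is already monic.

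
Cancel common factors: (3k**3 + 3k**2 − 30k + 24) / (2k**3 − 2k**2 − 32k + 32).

Repeated division with remainder:
  3k**3 + 3k**2 − 30k + 24 = (3/2)(2k**3 − 2k**2 − 32k + 32) + (6k**2 + 18k − 24)
  2k**3 − 2k**2 − 32k + 32 = ((1/3)k − 4/3)(6k**2 + 18k − 24) + (0)
Last nonzero remainder: 6k**2 + 18k − 24. Dividing through by 6 gives the monic gcd k**2 + 3k − 4.
Cancel k**2 + 3k − 4 from numerator and denominator to get the reduced form.

(3k − 6)/(2k − 8)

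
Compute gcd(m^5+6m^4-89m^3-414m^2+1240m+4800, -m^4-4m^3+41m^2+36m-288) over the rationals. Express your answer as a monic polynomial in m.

Repeated division with remainder:
  m^5+6m^4-89m^3-414m^2+1240m+4800 = (-m-2)(-m^4-4m^3+41m^2+36m-288) + (-56m^3-296m^2+1024m+4224)
  -m^4-4m^3+41m^2+36m-288 = ((1/56)m-9/392)(-56m^3-296m^2+1024m+4224) + ((780/49)m^2-(780/49)m-9360/49)
  -56m^3-296m^2+1024m+4224 = (-(686/195)m-4312/195)((780/49)m^2-(780/49)m-9360/49) + (0)
Last nonzero remainder: (780/49)m^2-(780/49)m-9360/49. Dividing through by 780/49 gives the monic gcd m^2-m-12.

m^2-m-12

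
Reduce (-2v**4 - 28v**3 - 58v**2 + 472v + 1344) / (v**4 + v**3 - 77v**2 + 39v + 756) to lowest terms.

Repeated division with remainder:
  -2v**4 - 28v**3 - 58v**2 + 472v + 1344 = (-2)(v**4 + v**3 - 77v**2 + 39v + 756) + (-26v**3 - 212v**2 + 550v + 2856)
  v**4 + v**3 - 77v**2 + 39v + 756 = (-(1/26)v + 93/338)(-26v**3 - 212v**2 + 550v + 2856) + ((420/169)v**2 - (420/169)v - 5040/169)
  -26v**3 - 212v**2 + 550v + 2856 = (-(2197/210)v - 2873/30)((420/169)v**2 - (420/169)v - 5040/169) + (0)
Last nonzero remainder: (420/169)v**2 - (420/169)v - 5040/169. Dividing through by 420/169 gives the monic gcd v**2 - v - 12.
Cancel v**2 - v - 12 from numerator and denominator to get the reduced form.

(-2v**2 - 30v - 112)/(v**2 + 2v - 63)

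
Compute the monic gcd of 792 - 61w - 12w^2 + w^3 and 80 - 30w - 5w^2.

By polynomial division,
  w^3 - 12w^2 - 61w + 792 = (-(1/5)w + 18/5)(-5w^2 - 30w + 80) + (63w + 504)
  -5w^2 - 30w + 80 = (-(5/63)w + 10/63)(63w + 504) + (0)
Last nonzero remainder: 63w + 504. Dividing through by 63 gives the monic gcd w + 8.

8 + w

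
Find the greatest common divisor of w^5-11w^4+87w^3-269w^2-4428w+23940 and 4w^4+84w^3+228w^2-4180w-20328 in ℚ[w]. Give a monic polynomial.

w^2-w-42

Apply the Euclidean algorithm:
  w^5-11w^4+87w^3-269w^2-4428w+23940 = ((1/4)w-8)(4w^4+84w^3+228w^2-4180w-20328) + (702w^3+2600w^2-32786w-138684)
  4w^4+84w^3+228w^2-4180w-20328 = ((2/351)w+934/9477)(702w^3+2600w^2-32786w-138684) + ((115600/729)w^2-(115600/729)w-1618400/243)
  702w^3+2600w^2-32786w-138684 = ((255879/57800)w+1203579/57800)((115600/729)w^2-(115600/729)w-1618400/243) + (0)
Last nonzero remainder: (115600/729)w^2-(115600/729)w-1618400/243. Dividing through by 115600/729 gives the monic gcd w^2-w-42.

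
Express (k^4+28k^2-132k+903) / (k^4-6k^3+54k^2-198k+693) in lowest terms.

Repeated division with remainder:
  k^4+28k^2-132k+903 = (k^4-6k^3+54k^2-198k+693) + (6k^3-26k^2+66k+210)
  k^4-6k^3+54k^2-198k+693 = ((1/6)k-5/18)(6k^3-26k^2+66k+210) + ((322/9)k^2-(644/3)k+2254/3)
  6k^3-26k^2+66k+210 = ((27/161)k+45/161)((322/9)k^2-(644/3)k+2254/3) + (0)
Last nonzero remainder: (322/9)k^2-(644/3)k+2254/3. Dividing through by 322/9 gives the monic gcd k^2-6k+21.
Cancel k^2-6k+21 from numerator and denominator to get the reduced form.

(k^2+6k+43)/(k^2+33)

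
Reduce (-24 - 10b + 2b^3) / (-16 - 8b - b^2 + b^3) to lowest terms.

Euclidean algorithm in ℚ[b]:
  2b^3 - 10b - 24 = (2)(b^3 - b^2 - 8b - 16) + (2b^2 + 6b + 8)
  b^3 - b^2 - 8b - 16 = ((1/2)b - 2)(2b^2 + 6b + 8) + (0)
Last nonzero remainder: 2b^2 + 6b + 8. Dividing through by 2 gives the monic gcd b^2 + 3b + 4.
Cancel b^2 + 3b + 4 from numerator and denominator to get the reduced form.

(-6 + 2b)/(-4 + b)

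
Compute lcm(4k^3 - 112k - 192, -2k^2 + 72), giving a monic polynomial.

k^4 + 6k^3 - 28k^2 - 216k - 288

Euclidean algorithm in ℚ[k]:
  4k^3 - 112k - 192 = (-2k)(-2k^2 + 72) + (32k - 192)
  -2k^2 + 72 = (-(1/16)k - 3/8)(32k - 192) + (0)
Last nonzero remainder: 32k - 192. Dividing through by 32 gives the monic gcd k - 6.
Then lcm(f, g) = f·g / gcd(f, g); expanding and making the result monic gives the answer.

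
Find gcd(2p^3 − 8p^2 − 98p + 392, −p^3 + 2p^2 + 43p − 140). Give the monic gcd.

p^2 + 3p − 28

By polynomial division,
  2p^3 − 8p^2 − 98p + 392 = (−2)(−p^3 + 2p^2 + 43p − 140) + (−4p^2 − 12p + 112)
  −p^3 + 2p^2 + 43p − 140 = ((1/4)p − 5/4)(−4p^2 − 12p + 112) + (0)
Last nonzero remainder: −4p^2 − 12p + 112. Dividing through by −4 gives the monic gcd p^2 + 3p − 28.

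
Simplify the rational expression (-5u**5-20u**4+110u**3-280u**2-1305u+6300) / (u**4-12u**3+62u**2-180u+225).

Apply the Euclidean algorithm:
  -5u**5-20u**4+110u**3-280u**2-1305u+6300 = (-5u-80)(u**4-12u**3+62u**2-180u+225) + (-540u**3+3780u**2-14580u+24300)
  u**4-12u**3+62u**2-180u+225 = (-(1/540)u+1/108)(-540u**3+3780u**2-14580u+24300) + (0)
Last nonzero remainder: -540u**3+3780u**2-14580u+24300. Dividing through by -540 gives the monic gcd u**3-7u**2+27u-45.
Cancel u**3-7u**2+27u-45 from numerator and denominator to get the reduced form.

(-5u**2-55u-140)/(u-5)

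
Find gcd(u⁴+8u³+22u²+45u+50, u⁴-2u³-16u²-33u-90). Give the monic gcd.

u²+u+5

Euclidean algorithm in ℚ[u]:
  u⁴+8u³+22u²+45u+50 = (u⁴-2u³-16u²-33u-90) + (10u³+38u²+78u+140)
  u⁴-2u³-16u²-33u-90 = ((1/10)u-29/50)(10u³+38u²+78u+140) + (-(44/25)u²-(44/25)u-44/5)
  10u³+38u²+78u+140 = (-(125/22)u-175/11)(-(44/25)u²-(44/25)u-44/5) + (0)
Last nonzero remainder: -(44/25)u²-(44/25)u-44/5. Dividing through by -44/25 gives the monic gcd u²+u+5.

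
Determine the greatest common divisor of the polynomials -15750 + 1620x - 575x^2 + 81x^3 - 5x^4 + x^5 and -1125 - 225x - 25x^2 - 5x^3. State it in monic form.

By polynomial division,
  x^5 - 5x^4 + 81x^3 - 575x^2 + 1620x - 15750 = (-(1/5)x^2 + 2x - 86/5)(-5x^3 - 25x^2 - 225x - 1125) + (-780x^2 - 35100)
  -5x^3 - 25x^2 - 225x - 1125 = ((1/156)x + 5/156)(-780x^2 - 35100) + (0)
Last nonzero remainder: -780x^2 - 35100. Dividing through by -780 gives the monic gcd x^2 + 45.

45 + x^2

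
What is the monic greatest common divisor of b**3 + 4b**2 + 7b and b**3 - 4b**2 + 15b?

By polynomial division,
  b**3 + 4b**2 + 7b = (b**3 - 4b**2 + 15b) + (8b**2 - 8b)
  b**3 - 4b**2 + 15b = ((1/8)b - 3/8)(8b**2 - 8b) + (12b)
  8b**2 - 8b = ((2/3)b - 2/3)(12b) + (0)
Last nonzero remainder: 12b. Dividing through by 12 gives the monic gcd b.

b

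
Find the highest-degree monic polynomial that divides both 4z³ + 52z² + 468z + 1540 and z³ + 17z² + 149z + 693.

By polynomial division,
  4z³ + 52z² + 468z + 1540 = (4)(z³ + 17z² + 149z + 693) + (-16z² - 128z - 1232)
  z³ + 17z² + 149z + 693 = (-(1/16)z - 9/16)(-16z² - 128z - 1232) + (0)
Last nonzero remainder: -16z² - 128z - 1232. Dividing through by -16 gives the monic gcd z² + 8z + 77.

z² + 8z + 77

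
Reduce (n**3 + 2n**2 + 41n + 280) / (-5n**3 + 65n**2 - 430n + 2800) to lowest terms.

Apply the Euclidean algorithm:
  n**3 + 2n**2 + 41n + 280 = (-1/5)(-5n**3 + 65n**2 - 430n + 2800) + (15n**2 - 45n + 840)
  -5n**3 + 65n**2 - 430n + 2800 = (-(1/3)n + 10/3)(15n**2 - 45n + 840) + (0)
Last nonzero remainder: 15n**2 - 45n + 840. Dividing through by 15 gives the monic gcd n**2 - 3n + 56.
Cancel n**2 - 3n + 56 from numerator and denominator to get the reduced form.

(-n - 5)/(5n - 50)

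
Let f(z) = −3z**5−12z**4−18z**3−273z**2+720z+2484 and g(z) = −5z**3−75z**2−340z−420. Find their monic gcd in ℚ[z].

z**2+8z+12

By polynomial division,
  −3z**5−12z**4−18z**3−273z**2+720z+2484 = ((3/5)z**2−(33/5)z+309/5)(−5z**3−75z**2−340z−420) + (2370z**2+18960z+28440)
  −5z**3−75z**2−340z−420 = (−(1/474)z−7/474)(2370z**2+18960z+28440) + (0)
Last nonzero remainder: 2370z**2+18960z+28440. Dividing through by 2370 gives the monic gcd z**2+8z+12.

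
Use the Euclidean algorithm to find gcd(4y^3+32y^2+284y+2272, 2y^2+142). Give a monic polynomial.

y^2+71

Euclidean algorithm in ℚ[y]:
  4y^3+32y^2+284y+2272 = (2y+16)(2y^2+142) + (0)
Last nonzero remainder: 2y^2+142. Dividing through by 2 gives the monic gcd y^2+71.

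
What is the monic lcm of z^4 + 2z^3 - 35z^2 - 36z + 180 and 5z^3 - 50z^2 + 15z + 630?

Apply the Euclidean algorithm:
  z^4 + 2z^3 - 35z^2 - 36z + 180 = ((1/5)z + 12/5)(5z^3 - 50z^2 + 15z + 630) + (82z^2 - 198z - 1332)
  5z^3 - 50z^2 + 15z + 630 = ((5/82)z - 1555/3362)(82z^2 - 198z - 1332) + ((7800/1681)z + 23400/1681)
  82z^2 - 198z - 1332 = ((68921/3900)z - 62197/650)((7800/1681)z + 23400/1681) + (0)
Last nonzero remainder: (7800/1681)z + 23400/1681. Dividing through by 7800/1681 gives the monic gcd z + 3.
Then lcm(f, g) = f·g / gcd(f, g); expanding and making the result monic gives the answer.

z^6 - 11z^5 - 19z^4 + 503z^3 - 822z^2 - 3852z + 7560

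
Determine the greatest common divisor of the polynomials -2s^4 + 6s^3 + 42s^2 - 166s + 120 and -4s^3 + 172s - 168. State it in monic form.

Apply the Euclidean algorithm:
  -2s^4 + 6s^3 + 42s^2 - 166s + 120 = ((1/2)s - 3/2)(-4s^3 + 172s - 168) + (-44s^2 + 176s - 132)
  -4s^3 + 172s - 168 = ((1/11)s + 4/11)(-44s^2 + 176s - 132) + (120s - 120)
  -44s^2 + 176s - 132 = (-(11/30)s + 11/10)(120s - 120) + (0)
Last nonzero remainder: 120s - 120. Dividing through by 120 gives the monic gcd s - 1.

s - 1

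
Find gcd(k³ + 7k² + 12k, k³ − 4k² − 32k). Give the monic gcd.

Apply the Euclidean algorithm:
  k³ + 7k² + 12k = (k³ − 4k² − 32k) + (11k² + 44k)
  k³ − 4k² − 32k = ((1/11)k − 8/11)(11k² + 44k) + (0)
Last nonzero remainder: 11k² + 44k. Dividing through by 11 gives the monic gcd k² + 4k.

k² + 4k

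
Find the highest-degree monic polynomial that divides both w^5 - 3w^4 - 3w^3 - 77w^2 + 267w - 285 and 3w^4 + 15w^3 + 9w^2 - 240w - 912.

w^2 + 5w + 19

Euclidean algorithm in ℚ[w]:
  w^5 - 3w^4 - 3w^3 - 77w^2 + 267w - 285 = ((1/3)w - 8/3)(3w^4 + 15w^3 + 9w^2 - 240w - 912) + (34w^3 + 27w^2 - 69w - 2717)
  3w^4 + 15w^3 + 9w^2 - 240w - 912 = ((3/34)w + 429/1156)(34w^3 + 27w^2 - 69w - 2717) + ((5859/1156)w^2 + (29295/1156)w + 111321/1156)
  34w^3 + 27w^2 - 69w - 2717 = ((39304/5859)w - 165308/5859)((5859/1156)w^2 + (29295/1156)w + 111321/1156) + (0)
Last nonzero remainder: (5859/1156)w^2 + (29295/1156)w + 111321/1156. Dividing through by 5859/1156 gives the monic gcd w^2 + 5w + 19.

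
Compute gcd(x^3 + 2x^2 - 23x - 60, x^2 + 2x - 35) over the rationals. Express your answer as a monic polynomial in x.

Repeated division with remainder:
  x^3 + 2x^2 - 23x - 60 = (x)(x^2 + 2x - 35) + (12x - 60)
  x^2 + 2x - 35 = ((1/12)x + 7/12)(12x - 60) + (0)
Last nonzero remainder: 12x - 60. Dividing through by 12 gives the monic gcd x - 5.

x - 5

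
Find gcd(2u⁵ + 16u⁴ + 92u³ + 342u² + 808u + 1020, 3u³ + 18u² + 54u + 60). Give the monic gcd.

u² + 4u + 10

By polynomial division,
  2u⁵ + 16u⁴ + 92u³ + 342u² + 808u + 1020 = ((2/3)u² + (4/3)u + 32/3)(3u³ + 18u² + 54u + 60) + (38u² + 152u + 380)
  3u³ + 18u² + 54u + 60 = ((3/38)u + 3/19)(38u² + 152u + 380) + (0)
Last nonzero remainder: 38u² + 152u + 380. Dividing through by 38 gives the monic gcd u² + 4u + 10.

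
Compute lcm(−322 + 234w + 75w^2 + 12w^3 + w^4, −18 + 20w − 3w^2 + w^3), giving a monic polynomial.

−5796 + 4856w + 560w^2 + 300w^3 + 69w^4 + 10w^5 + w^6

By polynomial division,
  w^4 + 12w^3 + 75w^2 + 234w − 322 = (w + 15)(w^3 − 3w^2 + 20w − 18) + (100w^2 − 48w − 52)
  w^3 − 3w^2 + 20w − 18 = ((1/100)w − 63/2500)(100w^2 − 48w − 52) + ((12069/625)w − 12069/625)
  100w^2 − 48w − 52 = ((62500/12069)w + 32500/12069)((12069/625)w − 12069/625) + (0)
Last nonzero remainder: (12069/625)w − 12069/625. Dividing through by 12069/625 gives the monic gcd w − 1.
Then lcm(f, g) = f·g / gcd(f, g); expanding and making the result monic gives the answer.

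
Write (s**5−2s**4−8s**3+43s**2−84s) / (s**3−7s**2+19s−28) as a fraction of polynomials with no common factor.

(s**3+s**2−12s)/(s−4)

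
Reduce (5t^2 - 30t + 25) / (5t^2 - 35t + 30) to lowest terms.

Euclidean algorithm in ℚ[t]:
  5t^2 - 30t + 25 = (5t^2 - 35t + 30) + (5t - 5)
  5t^2 - 35t + 30 = (t - 6)(5t - 5) + (0)
Last nonzero remainder: 5t - 5. Dividing through by 5 gives the monic gcd t - 1.
Cancel t - 1 from numerator and denominator to get the reduced form.

(t - 5)/(t - 6)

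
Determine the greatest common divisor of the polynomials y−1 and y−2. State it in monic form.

1

Repeated division with remainder:
  y−1 = (y−2) + (1)
  y−2 = (y−2)(1) + (0)
The last nonzero remainder is the constant 1, so the polynomials are coprime and gcd = 1.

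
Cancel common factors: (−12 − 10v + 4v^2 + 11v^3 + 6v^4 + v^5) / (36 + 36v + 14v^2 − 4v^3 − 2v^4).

Euclidean algorithm in ℚ[v]:
  v^5 + 6v^4 + 11v^3 + 4v^2 − 10v − 12 = (−(1/2)v − 2)(−2v^4 − 4v^3 + 14v^2 + 36v + 36) + (10v^3 + 50v^2 + 80v + 60)
  −2v^4 − 4v^3 + 14v^2 + 36v + 36 = (−(1/5)v + 3/5)(10v^3 + 50v^2 + 80v + 60) + (0)
Last nonzero remainder: 10v^3 + 50v^2 + 80v + 60. Dividing through by 10 gives the monic gcd v^3 + 5v^2 + 8v + 6.
Cancel v^3 + 5v^2 + 8v + 6 from numerator and denominator to get the reduced form.

(2 − v − v^2)/(−6 + 2v)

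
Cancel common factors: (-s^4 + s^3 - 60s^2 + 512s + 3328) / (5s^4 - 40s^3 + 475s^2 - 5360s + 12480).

(-s - 4)/(5s - 15)

Repeated division with remainder:
  -s^4 + s^3 - 60s^2 + 512s + 3328 = (-1/5)(5s^4 - 40s^3 + 475s^2 - 5360s + 12480) + (-7s^3 + 35s^2 - 560s + 5824)
  5s^4 - 40s^3 + 475s^2 - 5360s + 12480 = (-(5/7)s + 15/7)(-7s^3 + 35s^2 - 560s + 5824) + (0)
Last nonzero remainder: -7s^3 + 35s^2 - 560s + 5824. Dividing through by -7 gives the monic gcd s^3 - 5s^2 + 80s - 832.
Cancel s^3 - 5s^2 + 80s - 832 from numerator and denominator to get the reduced form.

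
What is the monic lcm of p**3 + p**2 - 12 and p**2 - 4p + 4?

p**4 - p**3 - 2p**2 - 12p + 24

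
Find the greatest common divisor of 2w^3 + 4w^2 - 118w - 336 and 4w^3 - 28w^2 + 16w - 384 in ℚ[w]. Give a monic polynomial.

By polynomial division,
  2w^3 + 4w^2 - 118w - 336 = (1/2)(4w^3 - 28w^2 + 16w - 384) + (18w^2 - 126w - 144)
  4w^3 - 28w^2 + 16w - 384 = ((2/9)w)(18w^2 - 126w - 144) + (48w - 384)
  18w^2 - 126w - 144 = ((3/8)w + 3/8)(48w - 384) + (0)
Last nonzero remainder: 48w - 384. Dividing through by 48 gives the monic gcd w - 8.

w - 8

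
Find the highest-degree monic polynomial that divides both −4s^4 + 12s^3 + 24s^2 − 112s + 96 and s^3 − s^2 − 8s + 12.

s^3 − s^2 − 8s + 12

Apply the Euclidean algorithm:
  −4s^4 + 12s^3 + 24s^2 − 112s + 96 = (−4s + 8)(s^3 − s^2 − 8s + 12) + (0)
The last nonzero remainder s^3 − s^2 − 8s + 12 is already monic.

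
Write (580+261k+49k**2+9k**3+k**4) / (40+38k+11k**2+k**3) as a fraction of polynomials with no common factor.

Repeated division with remainder:
  k**4+9k**3+49k**2+261k+580 = (k−2)(k**3+11k**2+38k+40) + (33k**2+297k+660)
  k**3+11k**2+38k+40 = ((1/33)k+2/33)(33k**2+297k+660) + (0)
Last nonzero remainder: 33k**2+297k+660. Dividing through by 33 gives the monic gcd k**2+9k+20.
Cancel k**2+9k+20 from numerator and denominator to get the reduced form.

(29+k**2)/(2+k)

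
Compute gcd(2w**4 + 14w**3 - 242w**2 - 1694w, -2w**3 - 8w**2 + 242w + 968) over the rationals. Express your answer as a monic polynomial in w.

Repeated division with remainder:
  2w**4 + 14w**3 - 242w**2 - 1694w = (-w - 3)(-2w**3 - 8w**2 + 242w + 968) + (-24w**2 + 2904)
  -2w**3 - 8w**2 + 242w + 968 = ((1/12)w + 1/3)(-24w**2 + 2904) + (0)
Last nonzero remainder: -24w**2 + 2904. Dividing through by -24 gives the monic gcd w**2 - 121.

w**2 - 121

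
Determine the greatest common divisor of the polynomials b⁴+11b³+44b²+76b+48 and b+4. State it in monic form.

b+4

Repeated division with remainder:
  b⁴+11b³+44b²+76b+48 = (b³+7b²+16b+12)(b+4) + (0)
The last nonzero remainder b+4 is already monic.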